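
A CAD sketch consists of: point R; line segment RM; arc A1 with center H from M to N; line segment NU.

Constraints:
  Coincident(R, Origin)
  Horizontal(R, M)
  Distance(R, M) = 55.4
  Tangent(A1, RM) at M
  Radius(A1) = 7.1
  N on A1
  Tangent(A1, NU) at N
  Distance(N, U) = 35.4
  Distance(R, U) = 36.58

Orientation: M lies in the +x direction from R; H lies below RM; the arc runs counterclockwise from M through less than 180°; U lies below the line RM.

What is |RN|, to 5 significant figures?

50.495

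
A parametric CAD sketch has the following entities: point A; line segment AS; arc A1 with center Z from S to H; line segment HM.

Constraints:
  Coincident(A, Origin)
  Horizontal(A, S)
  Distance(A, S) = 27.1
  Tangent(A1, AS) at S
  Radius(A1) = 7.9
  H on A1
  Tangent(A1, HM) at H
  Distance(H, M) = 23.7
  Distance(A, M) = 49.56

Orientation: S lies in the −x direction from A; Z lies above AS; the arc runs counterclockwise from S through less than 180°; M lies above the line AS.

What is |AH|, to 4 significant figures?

25.99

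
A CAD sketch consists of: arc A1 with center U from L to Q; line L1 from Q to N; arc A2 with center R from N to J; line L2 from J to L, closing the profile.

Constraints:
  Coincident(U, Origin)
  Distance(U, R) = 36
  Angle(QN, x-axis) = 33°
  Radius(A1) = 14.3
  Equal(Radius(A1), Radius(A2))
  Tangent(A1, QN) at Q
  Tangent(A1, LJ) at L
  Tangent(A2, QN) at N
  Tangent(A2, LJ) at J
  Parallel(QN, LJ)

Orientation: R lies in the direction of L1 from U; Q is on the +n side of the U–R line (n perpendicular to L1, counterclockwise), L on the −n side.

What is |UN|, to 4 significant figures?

38.74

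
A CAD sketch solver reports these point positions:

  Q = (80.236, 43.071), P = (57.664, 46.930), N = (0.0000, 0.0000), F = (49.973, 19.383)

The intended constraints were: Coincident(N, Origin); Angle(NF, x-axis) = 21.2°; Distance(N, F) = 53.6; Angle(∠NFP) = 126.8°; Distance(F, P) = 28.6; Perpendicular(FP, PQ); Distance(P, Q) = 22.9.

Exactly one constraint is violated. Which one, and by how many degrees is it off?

Perpendicular(FP, PQ) — off by 5.90°.

N = (0.00, 0.00) ✓; NF at 21.20° ✓; |NF| = 53.60 ✓; ∠NFP = 126.8° ✓; |FP| = 28.60 ✓; ∠(FP, PQ) = 84.10° ✗; |PQ| = 22.90 ✓.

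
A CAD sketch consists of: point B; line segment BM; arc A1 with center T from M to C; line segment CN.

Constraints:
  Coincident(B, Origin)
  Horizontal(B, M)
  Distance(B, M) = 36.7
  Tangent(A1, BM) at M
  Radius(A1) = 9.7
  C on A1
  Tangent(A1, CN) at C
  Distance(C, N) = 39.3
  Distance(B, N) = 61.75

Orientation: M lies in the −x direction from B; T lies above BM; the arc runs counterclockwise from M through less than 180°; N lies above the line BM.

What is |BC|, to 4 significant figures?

29.71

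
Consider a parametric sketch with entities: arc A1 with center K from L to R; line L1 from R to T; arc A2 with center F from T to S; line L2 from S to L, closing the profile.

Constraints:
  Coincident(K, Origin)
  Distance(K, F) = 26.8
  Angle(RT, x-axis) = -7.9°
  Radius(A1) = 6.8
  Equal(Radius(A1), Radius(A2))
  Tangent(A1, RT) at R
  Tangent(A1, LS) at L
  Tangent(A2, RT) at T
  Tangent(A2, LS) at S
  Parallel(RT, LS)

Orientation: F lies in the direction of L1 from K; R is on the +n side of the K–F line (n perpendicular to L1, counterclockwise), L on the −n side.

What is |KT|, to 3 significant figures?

27.6

Tangency of A1 to both parallel lines with radius 6.8 puts R and L at K ± 6.8·n: R = (0.935, 6.74), L = (-0.935, -6.74). Equal radii place T and S the same way about F: T = F + 6.8·n = (27.5, 3.05), S = F − 6.8·n = (25.6, -10.4). Then |KT| = |T − K| = 27.6.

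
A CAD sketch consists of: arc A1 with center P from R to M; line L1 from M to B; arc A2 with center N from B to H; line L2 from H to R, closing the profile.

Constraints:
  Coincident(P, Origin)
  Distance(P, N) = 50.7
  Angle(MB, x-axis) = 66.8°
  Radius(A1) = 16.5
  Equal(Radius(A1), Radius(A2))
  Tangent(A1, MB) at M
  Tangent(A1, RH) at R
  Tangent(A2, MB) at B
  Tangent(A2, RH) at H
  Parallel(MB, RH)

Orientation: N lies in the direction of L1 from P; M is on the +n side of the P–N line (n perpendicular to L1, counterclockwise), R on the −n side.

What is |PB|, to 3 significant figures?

53.3

Tangency of A1 to both parallel lines with radius 16.5 puts M and R at P ± 16.5·n: M = (-15.2, 6.50), R = (15.2, -6.50). Equal radii place B and H the same way about N: B = N + 16.5·n = (4.81, 53.1), H = N − 16.5·n = (35.1, 40.1). Then |PB| = |B − P| = 53.3.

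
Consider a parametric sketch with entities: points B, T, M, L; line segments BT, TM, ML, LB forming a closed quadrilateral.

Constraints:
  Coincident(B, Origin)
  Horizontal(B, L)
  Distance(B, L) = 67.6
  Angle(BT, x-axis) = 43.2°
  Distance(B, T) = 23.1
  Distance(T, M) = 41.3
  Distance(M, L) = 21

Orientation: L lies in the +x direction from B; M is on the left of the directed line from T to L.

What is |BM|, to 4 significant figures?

60.98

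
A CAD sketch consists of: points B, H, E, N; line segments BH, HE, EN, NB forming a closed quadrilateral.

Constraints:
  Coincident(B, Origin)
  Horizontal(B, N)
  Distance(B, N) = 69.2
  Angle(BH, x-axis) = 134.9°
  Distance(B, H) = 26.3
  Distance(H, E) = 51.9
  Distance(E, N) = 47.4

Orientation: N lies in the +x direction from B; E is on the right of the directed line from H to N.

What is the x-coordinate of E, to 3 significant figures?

23.3

Checks: |HE| = 51.90 ✓; |EN| = 47.40 ✓.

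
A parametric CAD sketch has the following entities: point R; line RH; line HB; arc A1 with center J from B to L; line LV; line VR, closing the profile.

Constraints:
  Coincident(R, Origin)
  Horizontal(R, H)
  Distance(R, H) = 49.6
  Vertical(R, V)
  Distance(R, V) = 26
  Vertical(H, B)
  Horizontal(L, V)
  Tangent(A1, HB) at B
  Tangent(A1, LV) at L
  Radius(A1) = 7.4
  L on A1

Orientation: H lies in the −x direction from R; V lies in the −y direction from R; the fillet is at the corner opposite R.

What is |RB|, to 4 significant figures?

52.97

R is at the origin; R and H share the same y with |RH| = 49.6 and H on the −x side, so H = (-49.60, 0.000). RV is vertical with |RV| = 26.0 and V on the −y side, so V = (0.000, -26.00). The virtual corner opposite R is at (-49.60, -26.00). Tangency of A1 to HB means the radius JB is perpendicular to HB and tangency of A1 to LV means the radius JL is perpendicular to LV, with radius 7.4, so the center J sits 7.4 in from both sides at J = (-42.20, -18.60). That places the tangent points at B = (-49.60, -18.60) on HB and L = (-42.20, -26.00) on LV. Then |RB| = |B − R| = 52.97.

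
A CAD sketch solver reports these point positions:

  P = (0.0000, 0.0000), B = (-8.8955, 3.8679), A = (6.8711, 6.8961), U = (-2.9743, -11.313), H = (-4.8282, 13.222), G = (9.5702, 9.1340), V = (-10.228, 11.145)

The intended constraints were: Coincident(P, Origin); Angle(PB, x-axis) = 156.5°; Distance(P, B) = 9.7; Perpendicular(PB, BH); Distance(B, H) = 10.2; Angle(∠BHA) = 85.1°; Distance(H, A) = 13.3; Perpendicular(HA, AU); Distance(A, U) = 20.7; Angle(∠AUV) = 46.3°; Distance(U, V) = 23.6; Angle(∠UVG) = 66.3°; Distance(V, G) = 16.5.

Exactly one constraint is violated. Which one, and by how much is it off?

Distance(V, G) = 16.5 — off by 3.40.

P = (0.00, 0.00) ✓; PB at 156.5° ✓; |PB| = 9.700 ✓; ∠(PB, BH) = 90.00° ✓; |BH| = 10.20 ✓; ∠BHA = 85.10° ✓; |HA| = 13.30 ✓; ∠(HA, AU) = 90.00° ✓; |AU| = 20.70 ✓; ∠AUV = 46.30° ✓; |UV| = 23.60 ✓; ∠UVG = 66.30° ✓; |VG| = 19.90 ✗.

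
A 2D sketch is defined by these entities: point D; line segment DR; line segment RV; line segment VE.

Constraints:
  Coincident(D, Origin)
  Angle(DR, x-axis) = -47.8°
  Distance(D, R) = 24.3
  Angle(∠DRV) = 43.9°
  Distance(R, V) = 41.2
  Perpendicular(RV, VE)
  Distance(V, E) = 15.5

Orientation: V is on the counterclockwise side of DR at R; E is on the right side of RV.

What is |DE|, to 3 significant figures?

40.1

∠DRV = 43.9°, so RV runs at -47.8° + (180° − 43.9°) = 88.3° from the x-axis; with |RV| = 41.2, V = R + 41.2·(cos 88.3°, sin 88.3°) = (17.5, 23.2). The perpendicularity gives VE at right angles to RV; with |VE| = 15.5 on the right of RV, E = V + 15.5·(1.00, -0.0297) = (33.0, 22.7). Then |DE| = |E − D| = 40.1.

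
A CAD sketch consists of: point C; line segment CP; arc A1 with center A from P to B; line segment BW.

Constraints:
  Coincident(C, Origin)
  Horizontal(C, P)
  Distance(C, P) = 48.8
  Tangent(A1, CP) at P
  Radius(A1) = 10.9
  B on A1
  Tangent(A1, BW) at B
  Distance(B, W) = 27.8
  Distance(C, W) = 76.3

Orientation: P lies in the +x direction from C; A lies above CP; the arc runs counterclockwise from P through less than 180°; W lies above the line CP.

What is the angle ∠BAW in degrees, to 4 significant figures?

68.59°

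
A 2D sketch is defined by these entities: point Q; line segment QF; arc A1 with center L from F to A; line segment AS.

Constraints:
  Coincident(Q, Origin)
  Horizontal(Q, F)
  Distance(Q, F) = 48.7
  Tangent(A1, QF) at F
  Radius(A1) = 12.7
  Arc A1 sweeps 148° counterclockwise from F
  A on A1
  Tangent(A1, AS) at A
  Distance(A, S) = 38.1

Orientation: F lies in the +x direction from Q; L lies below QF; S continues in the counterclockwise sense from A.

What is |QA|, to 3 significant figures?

48.1

Q is at the origin; QF is horizontal with |QF| = 48.7 and F on the +x side, so F = (48.7, 0.00). The tangent condition forces LF to be normal to QF, so L = F + (0, -12.7) = (48.7, -12.7). On A1, F sits at bearing 90° from L; a 148° counterclockwise sweep puts A at bearing 238°, so A = L + 12.7·(cos 238°, sin 238°) = (42.0, -23.5). Then |QA| = |A − Q| = 48.1.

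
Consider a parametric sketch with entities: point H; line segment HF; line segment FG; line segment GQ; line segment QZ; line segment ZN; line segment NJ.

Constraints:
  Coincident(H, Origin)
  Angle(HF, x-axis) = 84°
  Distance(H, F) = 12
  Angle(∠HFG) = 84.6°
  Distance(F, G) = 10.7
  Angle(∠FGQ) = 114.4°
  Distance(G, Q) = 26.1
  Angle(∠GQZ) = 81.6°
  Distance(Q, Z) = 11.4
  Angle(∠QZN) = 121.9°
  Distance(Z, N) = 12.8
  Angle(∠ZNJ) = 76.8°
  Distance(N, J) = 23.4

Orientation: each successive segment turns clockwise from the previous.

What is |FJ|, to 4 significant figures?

20.87

H is at the origin; HF runs at 84.0° with length 12.0, so F = (1.254, 11.93). ∠HFG = 84.6° gives FG at -11.40° from the x-axis; with |FG| = 10.7, G = (11.74, 9.819). ∠FGQ = 114.4° gives GQ at -77.00° from the x-axis; with |GQ| = 26.1, Q = (17.61, -15.61). ∠GQZ = 81.6° gives QZ at -175.4° from the x-axis; with |QZ| = 11.4, Z = (6.251, -16.53). ∠QZN = 121.9° gives ZN at 126.5° from the x-axis; with |ZN| = 12.8, N = (-1.363, -6.237). ∠ZNJ = 76.8° gives NJ at 23.30° from the x-axis; with |NJ| = 23.4, J = (20.13, 3.019). Then |FJ| = |J − F| = 20.87.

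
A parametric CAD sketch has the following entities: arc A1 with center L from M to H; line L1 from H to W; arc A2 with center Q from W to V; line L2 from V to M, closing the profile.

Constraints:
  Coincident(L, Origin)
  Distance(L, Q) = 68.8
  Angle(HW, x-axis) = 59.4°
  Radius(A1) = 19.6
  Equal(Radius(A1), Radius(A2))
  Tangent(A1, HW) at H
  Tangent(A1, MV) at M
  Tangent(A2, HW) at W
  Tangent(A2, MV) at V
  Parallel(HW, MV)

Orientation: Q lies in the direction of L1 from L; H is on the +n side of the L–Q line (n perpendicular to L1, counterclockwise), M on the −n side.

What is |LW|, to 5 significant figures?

71.537

Tangency of A1 to both parallel lines with radius 19.6 puts H and M at L ± 19.6·n: H = (-16.871, 9.9772), M = (16.871, -9.9772). Equal radii place W and V the same way about Q: W = Q + 19.6·n = (18.152, 69.196), V = Q − 19.6·n = (51.893, 49.242). Then |LW| = |W − L| = 71.537.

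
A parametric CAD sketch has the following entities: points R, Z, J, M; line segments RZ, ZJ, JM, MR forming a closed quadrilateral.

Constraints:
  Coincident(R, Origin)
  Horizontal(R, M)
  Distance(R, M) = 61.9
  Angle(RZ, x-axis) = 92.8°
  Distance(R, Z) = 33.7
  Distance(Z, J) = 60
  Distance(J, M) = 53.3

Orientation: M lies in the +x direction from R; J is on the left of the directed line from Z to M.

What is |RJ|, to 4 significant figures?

76.43

Checks: |ZJ| = 60.00 ✓; |JM| = 53.30 ✓.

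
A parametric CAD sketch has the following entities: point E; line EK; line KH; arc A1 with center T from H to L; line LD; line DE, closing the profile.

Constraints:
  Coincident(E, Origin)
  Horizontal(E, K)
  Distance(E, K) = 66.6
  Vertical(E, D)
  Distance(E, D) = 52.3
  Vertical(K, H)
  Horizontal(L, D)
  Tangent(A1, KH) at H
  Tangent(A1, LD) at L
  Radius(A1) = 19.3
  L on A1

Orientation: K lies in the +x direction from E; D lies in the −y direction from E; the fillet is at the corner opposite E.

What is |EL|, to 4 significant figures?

70.52

E is at the origin; EK is horizontal with |EK| = 66.6 and K on the +x side, so K = (66.60, 0.000). ED is vertical with |ED| = 52.3 and D on the −y side, so D = (0.000, -52.30). The virtual corner opposite E is at (66.60, -52.30). Since A1 is tangent to KH there, TH ⟂ KH and A1 meets LD tangentially, so TL is at right angles to LD, with radius 19.3, so the center T sits 19.3 in from both sides at T = (47.30, -33.00). That places the tangent points at H = (66.60, -33.00) on KH and L = (47.30, -52.30) on LD. Then |EL| = |L − E| = 70.52.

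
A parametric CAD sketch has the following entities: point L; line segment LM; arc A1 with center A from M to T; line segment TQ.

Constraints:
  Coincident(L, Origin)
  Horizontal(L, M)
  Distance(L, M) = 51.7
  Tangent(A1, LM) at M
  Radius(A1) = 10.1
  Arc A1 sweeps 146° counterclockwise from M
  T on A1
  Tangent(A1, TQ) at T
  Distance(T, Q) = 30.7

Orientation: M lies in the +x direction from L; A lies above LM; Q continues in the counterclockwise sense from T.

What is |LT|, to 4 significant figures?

60.25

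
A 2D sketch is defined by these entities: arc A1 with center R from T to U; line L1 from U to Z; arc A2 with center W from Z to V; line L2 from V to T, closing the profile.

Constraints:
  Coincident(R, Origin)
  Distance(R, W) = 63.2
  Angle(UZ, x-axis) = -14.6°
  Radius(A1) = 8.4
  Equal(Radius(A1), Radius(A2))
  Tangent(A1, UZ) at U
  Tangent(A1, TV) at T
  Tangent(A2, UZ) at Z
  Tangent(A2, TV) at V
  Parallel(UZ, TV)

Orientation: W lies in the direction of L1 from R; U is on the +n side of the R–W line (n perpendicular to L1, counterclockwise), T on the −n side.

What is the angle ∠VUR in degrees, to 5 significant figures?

75.114°

The slot axis is L1's direction at -14.6°, so u = (cos -14.6°, sin -14.6°) = (0.96771, -0.25207) and n = (−sin -14.6°, cos -14.6°) = (0.25207, 0.96771). R is at the origin and W lies 63.2 along u from R, so W = 63.2·u = (61.159, -15.931). Tangency of A1 to both parallel lines with radius 8.4 puts U and T at R ± 8.4·n: U = (2.1174, 8.1288), T = (-2.1174, -8.1288). Equal radii place Z and V the same way about W: Z = W + 8.4·n = (63.277, -7.8020), V = W − 8.4·n = (59.042, -24.060). Then cos ∠VUR = UV·UR / (|UV||UR|), giving 75.114°.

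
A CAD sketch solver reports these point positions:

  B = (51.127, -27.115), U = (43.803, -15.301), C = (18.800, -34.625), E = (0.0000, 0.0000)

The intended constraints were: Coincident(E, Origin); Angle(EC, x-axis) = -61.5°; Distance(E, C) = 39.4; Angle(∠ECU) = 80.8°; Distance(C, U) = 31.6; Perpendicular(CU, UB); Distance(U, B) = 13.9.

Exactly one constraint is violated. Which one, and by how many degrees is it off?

Perpendicular(CU, UB) — off by 5.90°.

E = (0.00, 0.00) ✓; EC at -61.50° ✓; |EC| = 39.40 ✓; ∠ECU = 80.80° ✓; |CU| = 31.60 ✓; ∠(CU, UB) = 95.90° ✗; |UB| = 13.90 ✓.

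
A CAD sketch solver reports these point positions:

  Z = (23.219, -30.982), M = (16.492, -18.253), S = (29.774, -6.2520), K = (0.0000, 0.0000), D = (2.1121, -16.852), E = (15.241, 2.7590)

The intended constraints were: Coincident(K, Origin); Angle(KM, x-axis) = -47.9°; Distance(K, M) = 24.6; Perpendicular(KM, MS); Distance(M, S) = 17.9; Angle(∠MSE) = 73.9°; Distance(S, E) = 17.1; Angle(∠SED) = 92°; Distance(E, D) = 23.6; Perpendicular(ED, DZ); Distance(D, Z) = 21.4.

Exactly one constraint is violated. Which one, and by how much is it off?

Distance(D, Z) = 21.4 — off by 4.00.

K = (0.00, 0.00) ✓; KM at -47.90° ✓; |KM| = 24.60 ✓; ∠(KM, MS) = 90.00° ✓; |MS| = 17.90 ✓; ∠MSE = 73.90° ✓; |SE| = 17.10 ✓; ∠SED = 92.00° ✓; |ED| = 23.60 ✓; ∠(ED, DZ) = 90.00° ✓; |DZ| = 25.40 ✗.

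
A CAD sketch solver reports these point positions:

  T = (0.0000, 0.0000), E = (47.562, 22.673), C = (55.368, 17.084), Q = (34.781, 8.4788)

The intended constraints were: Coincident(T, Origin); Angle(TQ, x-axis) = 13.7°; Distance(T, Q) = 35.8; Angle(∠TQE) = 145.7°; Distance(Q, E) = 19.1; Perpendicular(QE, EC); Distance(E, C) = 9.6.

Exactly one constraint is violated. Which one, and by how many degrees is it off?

Perpendicular(QE, EC) — off by 6.40°.

T = (0.00, 0.00) ✓; TQ at 13.70° ✓; |TQ| = 35.80 ✓; ∠TQE = 145.7° ✓; |QE| = 19.10 ✓; ∠(QE, EC) = 83.60° ✗; |EC| = 9.601 ✓.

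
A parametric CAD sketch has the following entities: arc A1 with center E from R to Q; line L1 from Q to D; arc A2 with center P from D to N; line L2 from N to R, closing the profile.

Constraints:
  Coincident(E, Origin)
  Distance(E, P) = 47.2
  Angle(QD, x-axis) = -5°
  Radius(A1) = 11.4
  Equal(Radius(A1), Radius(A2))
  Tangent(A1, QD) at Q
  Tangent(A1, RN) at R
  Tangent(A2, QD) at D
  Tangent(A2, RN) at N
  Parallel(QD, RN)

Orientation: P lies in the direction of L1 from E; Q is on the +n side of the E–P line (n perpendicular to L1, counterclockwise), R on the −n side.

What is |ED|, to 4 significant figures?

48.56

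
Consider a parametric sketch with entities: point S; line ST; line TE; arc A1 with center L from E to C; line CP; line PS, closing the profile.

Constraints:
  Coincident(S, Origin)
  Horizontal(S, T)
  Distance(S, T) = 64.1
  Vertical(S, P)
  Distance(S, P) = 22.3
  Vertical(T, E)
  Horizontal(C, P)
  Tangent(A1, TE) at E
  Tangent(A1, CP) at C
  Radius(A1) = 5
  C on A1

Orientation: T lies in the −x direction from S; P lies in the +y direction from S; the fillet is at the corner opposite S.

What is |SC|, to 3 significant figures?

63.2

S is at the origin; S and T share the same y with |ST| = 64.1 and T on the −x side, so T = (-64.1, 0.00). S and P share the same x with |SP| = 22.3 and P on the +y side, so P = (0.00, 22.3). The virtual corner opposite S is at (-64.1, 22.3). Since A1 is tangent to TE there, LE ⟂ TE and since A1 is tangent to CP there, LC ⟂ CP, with radius 5.0, so the center L sits 5.0 in from both sides at L = (-59.1, 17.3). That places the tangent points at E = (-64.1, 17.3) on TE and C = (-59.1, 22.3) on CP. Then |SC| = |C − S| = 63.2.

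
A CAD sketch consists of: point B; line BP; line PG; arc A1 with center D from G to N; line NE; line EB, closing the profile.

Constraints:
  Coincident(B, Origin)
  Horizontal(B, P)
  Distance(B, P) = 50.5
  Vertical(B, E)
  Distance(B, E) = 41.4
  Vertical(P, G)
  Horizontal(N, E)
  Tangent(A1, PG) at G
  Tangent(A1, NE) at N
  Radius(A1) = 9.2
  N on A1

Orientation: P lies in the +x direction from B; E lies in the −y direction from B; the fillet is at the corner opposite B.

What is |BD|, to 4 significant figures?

52.37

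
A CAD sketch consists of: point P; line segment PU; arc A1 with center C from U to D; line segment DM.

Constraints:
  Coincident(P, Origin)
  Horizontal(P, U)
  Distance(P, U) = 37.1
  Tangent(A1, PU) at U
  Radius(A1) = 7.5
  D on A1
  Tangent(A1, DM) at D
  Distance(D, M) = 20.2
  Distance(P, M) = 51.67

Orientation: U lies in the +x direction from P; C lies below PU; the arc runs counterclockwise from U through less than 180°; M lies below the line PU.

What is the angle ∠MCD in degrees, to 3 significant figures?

69.6°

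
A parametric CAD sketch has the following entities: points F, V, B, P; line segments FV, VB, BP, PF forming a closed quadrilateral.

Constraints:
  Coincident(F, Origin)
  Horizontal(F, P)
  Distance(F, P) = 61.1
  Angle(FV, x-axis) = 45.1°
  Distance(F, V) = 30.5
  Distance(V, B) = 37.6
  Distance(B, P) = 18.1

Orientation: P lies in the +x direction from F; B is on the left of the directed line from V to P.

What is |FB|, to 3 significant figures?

61.6

Checks: |VB| = 37.60 ✓; |BP| = 18.10 ✓.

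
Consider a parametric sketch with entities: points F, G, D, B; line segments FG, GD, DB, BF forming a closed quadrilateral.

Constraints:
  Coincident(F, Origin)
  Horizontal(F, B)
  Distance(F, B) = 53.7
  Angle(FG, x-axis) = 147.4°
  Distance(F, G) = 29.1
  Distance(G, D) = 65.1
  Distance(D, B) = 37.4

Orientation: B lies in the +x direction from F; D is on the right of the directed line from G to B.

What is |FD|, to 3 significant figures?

36.3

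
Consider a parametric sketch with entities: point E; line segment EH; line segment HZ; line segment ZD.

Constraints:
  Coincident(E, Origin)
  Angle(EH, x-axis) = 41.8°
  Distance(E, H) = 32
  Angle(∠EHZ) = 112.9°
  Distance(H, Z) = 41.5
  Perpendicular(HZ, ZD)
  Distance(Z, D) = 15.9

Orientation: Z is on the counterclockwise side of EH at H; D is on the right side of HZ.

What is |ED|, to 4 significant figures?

70.50

E is at the origin; EH runs at 41.8° with length 32.0, so H = 32.0·(cos 41.8°, sin 41.8°) = (23.86, 21.33). ∠EHZ = 112.9°, so HZ runs at 41.8° + (180° − 112.9°) = 108.9° from the x-axis; with |HZ| = 41.5, Z = H + 41.5·(cos 108.9°, sin 108.9°) = (10.41, 60.59). HZ is perpendicular to ZD; with |ZD| = 15.9 on the right of HZ, D = Z + 15.9·(0.9461, 0.3239) = (25.46, 65.74). Then |ED| = |D − E| = 70.50.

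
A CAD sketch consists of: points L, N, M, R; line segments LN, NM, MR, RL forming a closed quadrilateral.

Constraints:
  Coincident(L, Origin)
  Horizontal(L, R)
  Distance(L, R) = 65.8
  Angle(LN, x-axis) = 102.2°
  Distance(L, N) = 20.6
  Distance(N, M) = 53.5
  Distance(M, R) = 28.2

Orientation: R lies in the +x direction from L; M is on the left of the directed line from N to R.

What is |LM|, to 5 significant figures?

54.084

Checks: |NM| = 53.50 ✓; |MR| = 28.20 ✓.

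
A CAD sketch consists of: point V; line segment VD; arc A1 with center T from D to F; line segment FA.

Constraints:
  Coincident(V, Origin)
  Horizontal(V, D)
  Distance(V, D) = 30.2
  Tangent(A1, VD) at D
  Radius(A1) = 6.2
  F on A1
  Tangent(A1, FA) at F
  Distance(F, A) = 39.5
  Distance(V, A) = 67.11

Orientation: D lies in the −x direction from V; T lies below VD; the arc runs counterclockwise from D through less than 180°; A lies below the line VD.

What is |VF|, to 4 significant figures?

35.58

V is at the origin; VD is horizontal with |VD| = 30.2 and D on the −x side, so D = (-30.20, 0.000). The tangent condition forces TD to be normal to VD, so T = D + (0, -6.2) = (-30.20, -6.200). Since TF ⟂ FA (tangency), |TA| = √(6.2² + 39.5²) = 39.98 regardless of where F sits on A1. So A lies on both circle(V, 67.11) and circle(T, 39.98); the below-VD intersection is A = (-56.35, -36.45). F is the foot of the tangent from A: F = (-35.46, -2.921).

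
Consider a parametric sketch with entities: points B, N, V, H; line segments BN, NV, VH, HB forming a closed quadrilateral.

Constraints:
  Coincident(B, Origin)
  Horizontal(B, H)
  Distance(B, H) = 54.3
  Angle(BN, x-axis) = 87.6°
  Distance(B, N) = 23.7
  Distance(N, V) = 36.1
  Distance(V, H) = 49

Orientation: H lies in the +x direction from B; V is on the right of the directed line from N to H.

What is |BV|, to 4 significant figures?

13.74

B is at the origin; BH is horizontal with |BH| = 54.3 and H in +x, so H = (54.3, 0). BN runs at 87.6° with |BN| = 23.7, so N = (0.9925, 23.68). V is determined by |NV| = 36.1 and |VH| = 49.0 together: it lies at the intersection of circle(N, 36.1) and circle(H, 49.0). With |NH| = 58.33, the foot of the radical line on NH is 19.75 from N and the perpendicular offset is √(36.1² − 19.75²) = 30.22. Taking the right-of-NH solution: V = (6.780, -11.95).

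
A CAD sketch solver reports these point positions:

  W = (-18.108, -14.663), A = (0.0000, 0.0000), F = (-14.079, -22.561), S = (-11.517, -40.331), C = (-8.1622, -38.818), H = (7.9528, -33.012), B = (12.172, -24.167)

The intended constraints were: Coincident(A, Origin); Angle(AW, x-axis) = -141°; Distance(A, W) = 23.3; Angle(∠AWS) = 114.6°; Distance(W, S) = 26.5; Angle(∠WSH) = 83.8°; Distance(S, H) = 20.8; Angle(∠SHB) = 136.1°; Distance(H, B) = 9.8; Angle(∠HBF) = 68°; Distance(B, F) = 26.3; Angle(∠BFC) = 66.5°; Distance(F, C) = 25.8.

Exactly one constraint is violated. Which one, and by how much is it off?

Distance(F, C) = 25.8 — off by 8.50.

A = (0.00, 0.00) ✓; AW at -141.0° ✓; |AW| = 23.30 ✓; ∠AWS = 114.6° ✓; |WS| = 26.50 ✓; ∠WSH = 83.80° ✓; |SH| = 20.80 ✓; ∠SHB = 136.1° ✓; |HB| = 9.800 ✓; ∠HBF = 68.00° ✓; |BF| = 26.30 ✓; ∠BFC = 66.50° ✓; |FC| = 17.30 ✗.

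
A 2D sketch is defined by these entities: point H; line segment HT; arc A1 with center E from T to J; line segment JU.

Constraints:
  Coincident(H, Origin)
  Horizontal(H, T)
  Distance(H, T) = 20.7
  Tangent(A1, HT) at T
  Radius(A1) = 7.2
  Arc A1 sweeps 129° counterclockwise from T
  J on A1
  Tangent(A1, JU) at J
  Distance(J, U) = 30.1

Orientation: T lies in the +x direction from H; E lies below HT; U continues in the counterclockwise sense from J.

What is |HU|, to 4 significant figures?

48.92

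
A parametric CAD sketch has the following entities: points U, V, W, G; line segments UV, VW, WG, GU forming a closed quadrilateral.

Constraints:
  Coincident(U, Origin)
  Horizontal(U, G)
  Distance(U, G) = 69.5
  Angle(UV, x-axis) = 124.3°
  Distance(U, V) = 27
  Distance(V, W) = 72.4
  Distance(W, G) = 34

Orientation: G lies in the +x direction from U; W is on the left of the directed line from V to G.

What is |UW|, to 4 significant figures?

64.76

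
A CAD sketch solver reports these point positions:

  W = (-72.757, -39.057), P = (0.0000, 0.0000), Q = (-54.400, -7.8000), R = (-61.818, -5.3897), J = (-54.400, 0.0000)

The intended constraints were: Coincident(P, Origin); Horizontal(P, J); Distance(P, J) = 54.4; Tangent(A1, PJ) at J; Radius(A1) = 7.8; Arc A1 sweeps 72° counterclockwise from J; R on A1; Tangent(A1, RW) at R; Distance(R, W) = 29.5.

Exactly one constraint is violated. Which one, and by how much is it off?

Distance(R, W) = 29.5 — off by 5.90.

P = (0.00, 0.00) ✓; P.y = 0.00, J.y = 0.00 ✓; |PJ| = 54.40 ✓; ∠(QJ, JP) = 90.00° ✓; |QJ| = 7.800 ✓; bearing(Q→R) − bearing(Q→J) = 72.00° ✓; |QR| = 7.800 ✓; ∠(QR, RW) = 90.00° ✓; |RW| = 35.40 ✗.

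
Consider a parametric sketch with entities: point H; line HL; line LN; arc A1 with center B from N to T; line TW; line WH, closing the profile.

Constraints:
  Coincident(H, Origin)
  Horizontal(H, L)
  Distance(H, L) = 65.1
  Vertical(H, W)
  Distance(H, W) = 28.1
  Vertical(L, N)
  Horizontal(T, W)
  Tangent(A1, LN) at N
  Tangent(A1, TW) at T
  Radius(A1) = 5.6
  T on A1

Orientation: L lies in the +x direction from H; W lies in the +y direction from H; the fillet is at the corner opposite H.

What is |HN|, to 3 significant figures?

68.9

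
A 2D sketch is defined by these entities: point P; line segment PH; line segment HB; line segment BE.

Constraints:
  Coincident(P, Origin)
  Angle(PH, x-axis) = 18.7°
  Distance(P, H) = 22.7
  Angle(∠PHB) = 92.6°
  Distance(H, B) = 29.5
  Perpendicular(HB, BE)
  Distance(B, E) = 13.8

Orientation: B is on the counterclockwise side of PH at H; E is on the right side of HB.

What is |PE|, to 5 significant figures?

47.567

P is at the origin; PH runs at 18.7° with length 22.7, so H = 22.7·(cos 18.7°, sin 18.7°) = (21.502, 7.2779). ∠PHB = 92.6°, so HB runs at 18.7° + (180° − 92.6°) = 106.10° from the x-axis; with |HB| = 29.5, B = H + 29.5·(cos 106.10°, sin 106.10°) = (13.321, 35.621). HB ⟂ BE; with |BE| = 13.8 on the right of HB, E = B + 13.8·(0.96078, 0.27731) = (26.580, 39.448). Then |PE| = |E − P| = 47.567.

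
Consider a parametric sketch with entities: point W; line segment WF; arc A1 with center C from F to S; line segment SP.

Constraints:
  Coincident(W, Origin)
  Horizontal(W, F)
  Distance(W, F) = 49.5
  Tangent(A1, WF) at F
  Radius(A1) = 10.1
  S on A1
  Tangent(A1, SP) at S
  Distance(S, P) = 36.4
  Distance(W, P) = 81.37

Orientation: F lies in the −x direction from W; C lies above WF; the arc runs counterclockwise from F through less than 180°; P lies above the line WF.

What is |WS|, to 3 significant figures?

46.2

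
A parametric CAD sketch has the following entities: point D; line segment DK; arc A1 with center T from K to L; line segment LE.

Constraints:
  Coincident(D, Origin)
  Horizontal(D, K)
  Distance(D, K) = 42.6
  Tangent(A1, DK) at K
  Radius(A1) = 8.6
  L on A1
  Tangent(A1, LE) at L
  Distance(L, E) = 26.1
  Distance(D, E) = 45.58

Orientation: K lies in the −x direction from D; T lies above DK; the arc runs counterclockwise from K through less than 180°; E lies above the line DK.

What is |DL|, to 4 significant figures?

34.89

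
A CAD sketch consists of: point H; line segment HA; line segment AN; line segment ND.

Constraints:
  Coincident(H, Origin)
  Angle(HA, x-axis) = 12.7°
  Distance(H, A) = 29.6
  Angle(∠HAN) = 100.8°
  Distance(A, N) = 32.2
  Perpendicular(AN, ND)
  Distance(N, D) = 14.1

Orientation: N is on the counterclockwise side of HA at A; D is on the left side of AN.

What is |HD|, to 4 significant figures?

40.61

H is at the origin; HA runs at 12.7° with length 29.6, so A = 29.6·(cos 12.7°, sin 12.7°) = (28.88, 6.507). ∠HAN = 100.8°, so AN runs at 12.7° + (180° − 100.8°) = 91.90° from the x-axis; with |AN| = 32.2, N = A + 32.2·(cos 91.90°, sin 91.90°) = (27.81, 38.69). The perpendicularity gives ND at right angles to AN; with |ND| = 14.1 on the left of AN, D = N + 14.1·(-0.9995, -0.03316) = (13.72, 38.22). Then |HD| = |D − H| = 40.61.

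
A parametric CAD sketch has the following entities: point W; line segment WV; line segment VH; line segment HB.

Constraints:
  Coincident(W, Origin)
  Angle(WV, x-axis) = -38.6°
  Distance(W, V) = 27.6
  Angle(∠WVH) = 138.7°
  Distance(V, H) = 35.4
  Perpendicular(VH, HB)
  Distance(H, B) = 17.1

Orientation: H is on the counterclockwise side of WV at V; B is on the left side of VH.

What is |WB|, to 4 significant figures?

56.15

W is at the origin; WV runs at -38.6° with length 27.6, so V = 27.6·(cos -38.6°, sin -38.6°) = (21.57, -17.22). ∠WVH = 138.7°, so VH runs at -38.6° + (180° − 138.7°) = 2.700° from the x-axis; with |VH| = 35.4, H = V + 35.4·(cos 2.700°, sin 2.700°) = (56.93, -15.55). The perpendicularity gives HB at right angles to VH; with |HB| = 17.1 on the left of VH, B = H + 17.1·(-0.04711, 0.9989) = (56.13, 1.530). Then |WB| = |B − W| = 56.15.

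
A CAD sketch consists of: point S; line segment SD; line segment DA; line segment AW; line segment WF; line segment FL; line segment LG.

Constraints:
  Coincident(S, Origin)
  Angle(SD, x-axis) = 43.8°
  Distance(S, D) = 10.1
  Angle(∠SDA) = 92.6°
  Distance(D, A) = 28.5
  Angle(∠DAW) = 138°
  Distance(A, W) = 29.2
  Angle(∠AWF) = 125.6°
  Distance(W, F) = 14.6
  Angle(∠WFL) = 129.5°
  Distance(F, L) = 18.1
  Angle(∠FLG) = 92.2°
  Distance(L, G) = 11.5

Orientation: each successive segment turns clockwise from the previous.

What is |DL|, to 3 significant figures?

55.2

S is at the origin; SD runs at 43.8° with length 10.1, so D = (7.29, 6.99). ∠SDA = 92.6° gives DA at -43.6° from the x-axis; with |DA| = 28.5, A = (27.9, -12.7). ∠DAW = 138.0° gives AW at -85.6° from the x-axis; with |AW| = 29.2, W = (30.2, -41.8). ∠AWF = 125.6° gives WF at -140° from the x-axis; with |WF| = 14.6, F = (19.0, -51.2). ∠WFL = 129.5° gives FL at 170° from the x-axis; with |FL| = 18.1, L = (1.19, -47.9). Then |DL| = |L − D| = 55.2.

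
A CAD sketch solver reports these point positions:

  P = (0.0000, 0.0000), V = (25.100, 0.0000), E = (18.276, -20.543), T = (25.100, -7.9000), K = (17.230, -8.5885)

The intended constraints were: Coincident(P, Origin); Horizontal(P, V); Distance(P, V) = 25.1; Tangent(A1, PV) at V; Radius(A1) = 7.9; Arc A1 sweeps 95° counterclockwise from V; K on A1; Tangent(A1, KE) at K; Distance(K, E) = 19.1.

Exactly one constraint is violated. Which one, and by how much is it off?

Distance(K, E) = 19.1 — off by 7.10.

P = (0.00, 0.00) ✓; P.y = 0.00, V.y = 0.00 ✓; |PV| = 25.10 ✓; ∠(TV, VP) = 90.00° ✓; |TV| = 7.900 ✓; bearing(T→K) − bearing(T→V) = 95.00° ✓; |TK| = 7.900 ✓; ∠(TK, KE) = 90.00° ✓; |KE| = 12.00 ✗.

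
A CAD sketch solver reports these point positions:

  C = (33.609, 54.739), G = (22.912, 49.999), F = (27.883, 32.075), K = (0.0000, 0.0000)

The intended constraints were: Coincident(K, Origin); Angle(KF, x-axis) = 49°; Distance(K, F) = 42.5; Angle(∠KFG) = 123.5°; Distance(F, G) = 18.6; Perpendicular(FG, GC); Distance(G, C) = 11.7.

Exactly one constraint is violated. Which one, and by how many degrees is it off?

Perpendicular(FG, GC) — off by 8.40°.

K = (0.00, 0.00) ✓; KF at 49.00° ✓; |KF| = 42.50 ✓; ∠KFG = 123.5° ✓; |FG| = 18.60 ✓; ∠(FG, GC) = 81.60° ✗; |GC| = 11.70 ✓.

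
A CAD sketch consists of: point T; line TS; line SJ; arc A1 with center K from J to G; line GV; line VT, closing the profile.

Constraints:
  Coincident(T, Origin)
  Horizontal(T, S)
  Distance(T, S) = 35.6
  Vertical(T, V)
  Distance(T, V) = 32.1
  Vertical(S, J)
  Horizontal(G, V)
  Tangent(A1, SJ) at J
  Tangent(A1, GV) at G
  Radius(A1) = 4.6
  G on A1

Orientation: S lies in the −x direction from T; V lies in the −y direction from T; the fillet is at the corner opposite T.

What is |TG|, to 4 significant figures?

44.63

T is at the origin; TS is horizontal with |TS| = 35.6 and S on the −x side, so S = (-35.60, 0.000). TV is vertical with |TV| = 32.1 and V on the −y side, so V = (0.000, -32.10). The virtual corner opposite T is at (-35.60, -32.10). A1 meets SJ tangentially, so KJ is at right angles to SJ and A1 meets GV tangentially, so KG is at right angles to GV, with radius 4.6, so the center K sits 4.6 in from both sides at K = (-31.00, -27.50). That places the tangent points at J = (-35.60, -27.50) on SJ and G = (-31.00, -32.10) on GV. Then |TG| = |G − T| = 44.63.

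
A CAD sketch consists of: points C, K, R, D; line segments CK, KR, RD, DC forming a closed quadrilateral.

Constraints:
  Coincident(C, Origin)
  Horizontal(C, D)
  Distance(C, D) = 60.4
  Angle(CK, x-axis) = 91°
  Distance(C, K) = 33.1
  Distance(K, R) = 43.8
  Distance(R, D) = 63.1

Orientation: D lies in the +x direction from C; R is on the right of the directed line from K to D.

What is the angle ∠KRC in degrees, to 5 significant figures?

7.9141°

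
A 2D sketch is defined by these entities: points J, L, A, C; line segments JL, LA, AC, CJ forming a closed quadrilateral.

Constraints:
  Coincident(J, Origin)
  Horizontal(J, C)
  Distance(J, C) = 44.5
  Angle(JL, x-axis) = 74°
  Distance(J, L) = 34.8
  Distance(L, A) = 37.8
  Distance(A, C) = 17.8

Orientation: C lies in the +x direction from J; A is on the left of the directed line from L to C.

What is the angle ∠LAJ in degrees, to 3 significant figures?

46.5°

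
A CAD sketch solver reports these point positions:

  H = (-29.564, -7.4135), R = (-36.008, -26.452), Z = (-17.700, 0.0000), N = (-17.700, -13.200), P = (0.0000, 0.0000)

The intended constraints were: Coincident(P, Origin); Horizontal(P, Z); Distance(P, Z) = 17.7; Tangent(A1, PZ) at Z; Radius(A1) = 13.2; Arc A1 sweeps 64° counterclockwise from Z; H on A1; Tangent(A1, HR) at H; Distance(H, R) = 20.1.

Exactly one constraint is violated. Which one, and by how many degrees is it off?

Tangent(A1, HR) at H — off by 7.30°.

P = (0.00, 0.00) ✓; P.y = 0.00, Z.y = 0.00 ✓; |PZ| = 17.70 ✓; ∠(NZ, ZP) = 90.00° ✓; |NZ| = 13.20 ✓; bearing(N→H) − bearing(N→Z) = 64.00° ✓; |NH| = 13.20 ✓; ∠(NH, HR) = 82.70° ✗; |HR| = 20.10 ✓.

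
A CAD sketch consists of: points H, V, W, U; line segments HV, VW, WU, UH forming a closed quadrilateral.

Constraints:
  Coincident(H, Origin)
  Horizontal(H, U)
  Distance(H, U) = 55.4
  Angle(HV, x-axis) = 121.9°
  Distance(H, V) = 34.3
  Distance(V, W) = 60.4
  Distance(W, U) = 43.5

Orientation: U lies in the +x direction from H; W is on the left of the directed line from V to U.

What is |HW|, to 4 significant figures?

58.09

Checks: |VW| = 60.40 ✓; |WU| = 43.50 ✓.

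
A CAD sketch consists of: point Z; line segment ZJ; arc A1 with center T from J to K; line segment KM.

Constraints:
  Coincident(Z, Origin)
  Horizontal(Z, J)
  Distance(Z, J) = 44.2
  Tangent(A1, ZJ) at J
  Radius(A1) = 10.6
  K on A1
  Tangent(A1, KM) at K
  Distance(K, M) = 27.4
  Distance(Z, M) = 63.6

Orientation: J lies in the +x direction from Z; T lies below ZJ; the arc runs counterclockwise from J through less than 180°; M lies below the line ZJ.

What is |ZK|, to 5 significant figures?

38.822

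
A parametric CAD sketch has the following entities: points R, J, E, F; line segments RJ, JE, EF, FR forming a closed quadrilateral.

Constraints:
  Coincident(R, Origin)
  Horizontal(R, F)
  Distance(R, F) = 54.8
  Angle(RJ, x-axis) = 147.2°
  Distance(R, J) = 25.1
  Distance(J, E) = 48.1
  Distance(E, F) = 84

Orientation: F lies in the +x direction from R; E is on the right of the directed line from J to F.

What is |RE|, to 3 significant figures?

40.8

Checks: |JE| = 48.10 ✓; |EF| = 84.00 ✓.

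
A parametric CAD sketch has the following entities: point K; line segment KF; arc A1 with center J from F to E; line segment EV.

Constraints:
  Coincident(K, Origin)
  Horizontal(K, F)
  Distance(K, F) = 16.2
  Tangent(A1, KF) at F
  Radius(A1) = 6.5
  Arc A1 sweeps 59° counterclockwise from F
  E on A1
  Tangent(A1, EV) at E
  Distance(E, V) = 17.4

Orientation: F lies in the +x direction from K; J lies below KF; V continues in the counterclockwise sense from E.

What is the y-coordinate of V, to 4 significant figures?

-18.07

On A1, F sits at bearing 90° from J; a 59° counterclockwise sweep puts E at bearing 149°, so E = J + 6.5·(cos 149°, sin 149°) = (10.63, -3.152). Tangency of A1 to EV means the radius JE is perpendicular to EV, so EV runs along (−sin 149°, cos 149°); with |EV| = 17.4, V = (1.667, -18.07). So V.y = -18.07.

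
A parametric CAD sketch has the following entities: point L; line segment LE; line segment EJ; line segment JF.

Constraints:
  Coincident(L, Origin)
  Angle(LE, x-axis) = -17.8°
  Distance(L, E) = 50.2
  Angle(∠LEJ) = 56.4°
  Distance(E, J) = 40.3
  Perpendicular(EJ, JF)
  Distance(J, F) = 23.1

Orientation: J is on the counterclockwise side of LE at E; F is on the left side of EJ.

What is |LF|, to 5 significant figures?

22.515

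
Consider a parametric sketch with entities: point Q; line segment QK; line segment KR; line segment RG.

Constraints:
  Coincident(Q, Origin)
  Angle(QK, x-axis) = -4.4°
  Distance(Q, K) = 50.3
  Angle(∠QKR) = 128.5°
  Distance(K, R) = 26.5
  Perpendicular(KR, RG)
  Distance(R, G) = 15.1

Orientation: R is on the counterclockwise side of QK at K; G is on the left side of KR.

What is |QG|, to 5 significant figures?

62.698

Q is at the origin; QK runs at -4.4° with length 50.3, so K = 50.3·(cos -4.4°, sin -4.4°) = (50.152, -3.8590). ∠QKR = 128.5°, so KR runs at -4.4° + (180° − 128.5°) = 47.100° from the x-axis; with |KR| = 26.5, R = K + 26.5·(cos 47.100°, sin 47.100°) = (68.191, 15.553). KR ⟂ RG; with |RG| = 15.1 on the left of KR, G = R + 15.1·(-0.73254, 0.68072) = (57.129, 25.832). Then |QG| = |G − Q| = 62.698.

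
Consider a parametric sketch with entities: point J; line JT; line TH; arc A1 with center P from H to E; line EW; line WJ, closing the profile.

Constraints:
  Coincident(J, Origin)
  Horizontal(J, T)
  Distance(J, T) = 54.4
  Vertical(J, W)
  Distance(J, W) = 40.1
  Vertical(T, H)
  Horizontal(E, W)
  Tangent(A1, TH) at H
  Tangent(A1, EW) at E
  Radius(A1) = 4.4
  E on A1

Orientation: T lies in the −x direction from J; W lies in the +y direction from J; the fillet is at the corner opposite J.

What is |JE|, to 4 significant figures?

64.09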